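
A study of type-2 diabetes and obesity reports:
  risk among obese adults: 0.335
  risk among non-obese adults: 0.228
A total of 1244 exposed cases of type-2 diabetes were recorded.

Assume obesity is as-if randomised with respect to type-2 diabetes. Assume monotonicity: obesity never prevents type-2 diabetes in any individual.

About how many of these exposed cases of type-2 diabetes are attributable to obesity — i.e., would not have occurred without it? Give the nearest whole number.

about 397 cases

Let p₁ = 0.335, p₀ = 0.228.
PN = (p₁ − p₀)/p₁ = (0.335 − 0.228) / 0.335 ≈ 0.31940.
Attributable cases ≈ PN × (exposed cases) = 0.31940 × 1244 ≈ 397.34.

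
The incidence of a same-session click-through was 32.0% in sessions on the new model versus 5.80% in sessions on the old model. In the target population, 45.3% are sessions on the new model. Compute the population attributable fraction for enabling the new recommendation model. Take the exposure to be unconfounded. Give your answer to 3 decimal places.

p₁ = 0.32, p₀ = 0.058.
Overall risk P(Y=1) = π·p₁ + (1−π)·p₀ = 0.453×0.32 + 0.547×0.058 = 0.17669.
Under exogeneity, PAF = [P(Y=1) − p₀] / P(Y=1).
PAF = (0.17669 − 0.058) / 0.17669 ≈ 0.6717

PAF ≈ 0.672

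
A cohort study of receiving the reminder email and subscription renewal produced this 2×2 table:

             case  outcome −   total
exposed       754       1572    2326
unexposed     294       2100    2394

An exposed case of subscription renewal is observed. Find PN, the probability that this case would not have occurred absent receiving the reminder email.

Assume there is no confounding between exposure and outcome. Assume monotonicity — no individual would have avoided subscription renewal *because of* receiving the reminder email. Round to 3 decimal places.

p₁ = P(outcome | exposed) = 754/2326 = 0.32416
p₀ = P(outcome | unexposed) = 294/2394 = 0.12281
Under exogeneity and monotonicity, PN = (p₁ − p₀) / p₁.
PN = (0.32416 − 0.12281) / 0.32416 = 0.20135 / 0.32416 ≈ 0.6212

PN ≈ 0.621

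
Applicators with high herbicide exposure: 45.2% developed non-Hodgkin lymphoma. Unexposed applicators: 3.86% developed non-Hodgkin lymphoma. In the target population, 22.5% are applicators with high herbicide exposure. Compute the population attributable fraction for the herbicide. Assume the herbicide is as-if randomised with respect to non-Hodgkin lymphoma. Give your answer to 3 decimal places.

PAF ≈ 0.707

p₁ = 0.452, p₀ = 0.0386.
Overall risk P(Y=1) = π·p₁ + (1−π)·p₀ = 0.225×0.452 + 0.775×0.0386 = 0.13161.
Under exogeneity, PAF = [P(Y=1) − p₀] / P(Y=1).
PAF = (0.13161 − 0.0386) / 0.13161 ≈ 0.7067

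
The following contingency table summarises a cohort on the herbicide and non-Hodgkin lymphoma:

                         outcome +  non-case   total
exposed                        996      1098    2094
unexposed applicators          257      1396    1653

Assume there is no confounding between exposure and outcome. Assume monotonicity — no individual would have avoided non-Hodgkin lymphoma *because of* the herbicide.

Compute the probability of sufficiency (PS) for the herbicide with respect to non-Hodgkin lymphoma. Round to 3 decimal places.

PS ≈ 0.379

p₁ = P(outcome | exposed) = 996/2094 = 0.47564
p₀ = P(outcome | unexposed) = 257/1653 = 0.15547
Under exogeneity and monotonicity, PS = (p₁ − p₀)/(1 − p₀).
PS = (0.47564 − 0.15547) / 0.84453 ≈ 0.3791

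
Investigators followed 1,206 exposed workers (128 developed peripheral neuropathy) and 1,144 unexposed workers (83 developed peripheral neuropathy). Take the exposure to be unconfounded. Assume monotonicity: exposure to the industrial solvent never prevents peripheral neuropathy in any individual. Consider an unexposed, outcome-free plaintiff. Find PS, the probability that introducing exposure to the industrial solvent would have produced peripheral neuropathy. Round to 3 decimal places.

PS ≈ 0.036

p₁ = P(outcome | exposed) = 128/1206 = 0.10614
p₀ = P(outcome | unexposed) = 83/1144 = 0.072552
Under exogeneity and monotonicity, PS = (p₁ − p₀) / (1 − p₀).
PS = (0.10614 − 0.072552) / (1 − 0.072552) = 0.033584 / 0.92745 ≈ 0.0362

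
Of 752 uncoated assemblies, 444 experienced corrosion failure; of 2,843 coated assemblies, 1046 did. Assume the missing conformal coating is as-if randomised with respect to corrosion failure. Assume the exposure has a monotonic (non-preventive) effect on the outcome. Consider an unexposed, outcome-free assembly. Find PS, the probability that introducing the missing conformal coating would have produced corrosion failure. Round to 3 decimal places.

PS ≈ 0.352

p₁ = P(outcome | exposed) = 444/752 = 0.59043
p₀ = P(outcome | unexposed) = 1046/2843 = 0.36792
Under exogeneity and monotonicity, PS = (p₁ − p₀) / (1 − p₀).
PS = (0.59043 − 0.36792) / (1 − 0.36792) = 0.2225 / 0.63208 ≈ 0.3520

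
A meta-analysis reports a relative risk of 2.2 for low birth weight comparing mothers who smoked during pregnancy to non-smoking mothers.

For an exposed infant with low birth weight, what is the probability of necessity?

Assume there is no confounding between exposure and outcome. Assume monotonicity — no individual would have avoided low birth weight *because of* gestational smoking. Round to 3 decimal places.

PN ≈ 0.545

Under exogeneity and monotonicity, PN = (RR − 1) / RR = 1 − 1/RR.
PN = (2.2 − 1) / 2.2 = 1.2 / 2.2 ≈ 0.5455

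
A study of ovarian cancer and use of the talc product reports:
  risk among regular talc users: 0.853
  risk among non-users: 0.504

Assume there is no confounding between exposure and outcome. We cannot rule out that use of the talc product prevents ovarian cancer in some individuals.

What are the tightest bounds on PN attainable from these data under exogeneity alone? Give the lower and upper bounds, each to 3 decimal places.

Let p₁ = 0.853, p₀ = 0.504.
Under exogeneity alone the bounds on PN are max{0,(p₁−p₀)/p₁} ≤ PN ≤ min{1,(1−p₀)/p₁}.
  lower = (p₁ − p₀)/p₁ = 0.349 / 0.853 ≈ 0.4091
  upper = min{1, (1 − p₀)/p₁} = 0.496 / 0.853 ≈ 0.5815

0.409 ≤ PN ≤ 0.581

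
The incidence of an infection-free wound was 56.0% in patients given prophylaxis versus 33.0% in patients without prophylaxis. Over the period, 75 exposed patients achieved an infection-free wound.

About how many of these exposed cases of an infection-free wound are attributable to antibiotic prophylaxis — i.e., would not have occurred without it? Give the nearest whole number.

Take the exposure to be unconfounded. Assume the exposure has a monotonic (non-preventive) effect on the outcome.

about 31 cases

p₁ = 0.56, p₀ = 0.33.
PN = (p₁ − p₀)/p₁ = (0.56 − 0.33) / 0.56 ≈ 0.41071.
Attributable cases ≈ PN × (exposed cases) = 0.41071 × 75 ≈ 30.80.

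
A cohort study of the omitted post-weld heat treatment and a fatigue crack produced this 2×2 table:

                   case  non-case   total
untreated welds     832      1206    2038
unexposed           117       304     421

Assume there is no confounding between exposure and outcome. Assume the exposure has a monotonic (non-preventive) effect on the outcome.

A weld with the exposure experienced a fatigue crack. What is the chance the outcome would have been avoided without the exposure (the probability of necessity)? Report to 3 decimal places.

p₁ = P(outcome | exposed) = 832/2038 = 0.40824
p₀ = P(outcome | unexposed) = 117/421 = 0.27791
Under exogeneity and monotonicity, PN = (p₁ − p₀)/p₁.
PN = (0.40824 − 0.27791) / 0.40824 ≈ 0.3193

PN ≈ 0.319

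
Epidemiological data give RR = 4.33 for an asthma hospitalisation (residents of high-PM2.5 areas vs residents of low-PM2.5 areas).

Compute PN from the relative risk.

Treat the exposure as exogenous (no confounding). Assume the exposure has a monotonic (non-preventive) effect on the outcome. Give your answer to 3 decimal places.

PN ≈ 0.769

Under exogeneity and monotonicity, PN = (RR − 1) / RR = 1 − 1/RR.
PN = (4.33 − 1) / 4.33 = 3.33 / 4.33 ≈ 0.7691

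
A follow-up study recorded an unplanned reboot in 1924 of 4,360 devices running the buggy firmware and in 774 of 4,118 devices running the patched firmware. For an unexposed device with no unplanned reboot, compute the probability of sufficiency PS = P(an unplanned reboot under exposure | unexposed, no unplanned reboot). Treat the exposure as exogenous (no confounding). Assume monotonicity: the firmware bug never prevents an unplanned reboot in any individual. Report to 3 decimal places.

PS ≈ 0.312

p₁ = P(outcome | exposed) = 1924/4360 = 0.44128
p₀ = P(outcome | unexposed) = 774/4118 = 0.18796
Under exogeneity and monotonicity, PS = (p₁ − p₀) / (1 − p₀).
PS = (0.44128 − 0.18796) / (1 − 0.18796) = 0.25333 / 0.81204 ≈ 0.3120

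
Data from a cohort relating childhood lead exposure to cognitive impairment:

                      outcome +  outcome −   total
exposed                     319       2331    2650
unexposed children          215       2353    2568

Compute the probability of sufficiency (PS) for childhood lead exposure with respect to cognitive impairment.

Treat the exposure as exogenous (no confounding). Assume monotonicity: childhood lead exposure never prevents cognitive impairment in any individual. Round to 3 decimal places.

p₁ = P(outcome | exposed) = 319/2650 = 0.12038
p₀ = P(outcome | unexposed) = 215/2568 = 0.083723
Under exogeneity and monotonicity, PS = (p₁ − p₀)/(1 − p₀).
PS = (0.12038 − 0.083723) / 0.91628 ≈ 0.0400

PS ≈ 0.040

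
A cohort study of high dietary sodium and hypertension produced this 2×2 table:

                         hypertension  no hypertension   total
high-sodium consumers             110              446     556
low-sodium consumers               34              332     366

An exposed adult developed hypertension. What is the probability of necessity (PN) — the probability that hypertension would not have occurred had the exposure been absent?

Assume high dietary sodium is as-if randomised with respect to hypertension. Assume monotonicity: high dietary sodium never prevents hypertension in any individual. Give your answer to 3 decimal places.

PN ≈ 0.530

p₁ = P(outcome | exposed) = 110/556 = 0.19784
p₀ = P(outcome | unexposed) = 34/366 = 0.092896
Under exogeneity and monotonicity, PN = (p₁ − p₀) / p₁.
PN = (0.19784 − 0.092896) / 0.19784 = 0.10495 / 0.19784 ≈ 0.5305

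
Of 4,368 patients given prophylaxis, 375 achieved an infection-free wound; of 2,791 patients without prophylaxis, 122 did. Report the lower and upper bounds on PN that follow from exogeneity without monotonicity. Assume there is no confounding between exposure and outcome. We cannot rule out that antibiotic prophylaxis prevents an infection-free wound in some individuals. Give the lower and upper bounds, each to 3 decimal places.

0.491 ≤ PN ≤ 1.000

p₁ = P(outcome | exposed) = 375/4368 = 0.085852
p₀ = P(outcome | unexposed) = 122/2791 = 0.043712
Under exogeneity alone the bounds on PN are max{0,(p₁−p₀)/p₁} ≤ PN ≤ min{1,(1−p₀)/p₁}.
  lower = (p₁ − p₀)/p₁ = 0.04214 / 0.085852 ≈ 0.4908
  upper = min{1, (1 − p₀)/p₁} = 0.95629 / 0.085852 ≈ 11.1388 → capped at 1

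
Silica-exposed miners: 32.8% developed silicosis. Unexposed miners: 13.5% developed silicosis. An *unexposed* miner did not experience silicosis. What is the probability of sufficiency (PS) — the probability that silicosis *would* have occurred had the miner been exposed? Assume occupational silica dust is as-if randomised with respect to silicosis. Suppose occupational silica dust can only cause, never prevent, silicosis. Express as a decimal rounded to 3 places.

PS ≈ 0.223

p₁ = 0.328, p₀ = 0.135.
Under exogeneity and monotonicity, PS = (p₁ − p₀) / (1 − p₀).
PS = (0.328 − 0.135) / (1 − 0.135) = 0.193 / 0.865 ≈ 0.2231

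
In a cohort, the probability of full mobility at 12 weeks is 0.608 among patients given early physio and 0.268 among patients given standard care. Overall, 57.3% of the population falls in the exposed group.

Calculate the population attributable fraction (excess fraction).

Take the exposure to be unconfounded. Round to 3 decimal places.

PAF ≈ 0.421

Let p₁ = 0.608, p₀ = 0.268.
Overall risk P(Y=1) = π·p₁ + (1−π)·p₀ = 0.573×0.608 + 0.427×0.268 = 0.46282.
Under exogeneity, PAF = [P(Y=1) − p₀] / P(Y=1).
PAF = (0.46282 − 0.268) / 0.46282 ≈ 0.4209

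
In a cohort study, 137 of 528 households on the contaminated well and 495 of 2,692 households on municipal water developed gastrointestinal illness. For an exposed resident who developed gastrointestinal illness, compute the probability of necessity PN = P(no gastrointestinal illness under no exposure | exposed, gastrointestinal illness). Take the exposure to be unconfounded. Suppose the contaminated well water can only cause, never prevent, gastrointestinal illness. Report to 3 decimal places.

PN ≈ 0.291

p₁ = P(outcome | exposed) = 137/528 = 0.25947
p₀ = P(outcome | unexposed) = 495/2692 = 0.18388
Under exogeneity and monotonicity, PN = (p₁ − p₀) / p₁.
PN = (0.25947 − 0.18388) / 0.25947 = 0.075592 / 0.25947 ≈ 0.2913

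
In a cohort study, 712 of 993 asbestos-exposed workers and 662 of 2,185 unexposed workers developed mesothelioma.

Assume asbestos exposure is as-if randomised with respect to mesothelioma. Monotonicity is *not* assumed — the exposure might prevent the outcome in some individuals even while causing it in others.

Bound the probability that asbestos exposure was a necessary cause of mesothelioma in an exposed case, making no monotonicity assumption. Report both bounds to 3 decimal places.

0.577 ≤ PN ≤ 0.972

p₁ = P(outcome | exposed) = 712/993 = 0.71702
p₀ = P(outcome | unexposed) = 662/2185 = 0.30297
Under exogeneity alone the bounds on PN are max{0,(p₁−p₀)/p₁} ≤ PN ≤ min{1,(1−p₀)/p₁}.
  lower = (p₁ − p₀)/p₁ = 0.41404 / 0.71702 ≈ 0.5775
  upper = min{1, (1 − p₀)/p₁} = 0.69703 / 0.71702 ≈ 0.9721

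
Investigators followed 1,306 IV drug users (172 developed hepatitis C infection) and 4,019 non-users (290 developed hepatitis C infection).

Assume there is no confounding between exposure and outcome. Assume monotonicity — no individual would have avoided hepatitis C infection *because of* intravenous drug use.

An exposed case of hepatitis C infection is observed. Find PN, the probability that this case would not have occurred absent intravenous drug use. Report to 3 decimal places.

p₁ = P(outcome | exposed) = 172/1306 = 0.1317
p₀ = P(outcome | unexposed) = 290/4019 = 0.072157
Under exogeneity and monotonicity, PN = (p₁ − p₀) / p₁.
PN = (0.1317 − 0.072157) / 0.1317 = 0.059543 / 0.1317 ≈ 0.4521

PN ≈ 0.452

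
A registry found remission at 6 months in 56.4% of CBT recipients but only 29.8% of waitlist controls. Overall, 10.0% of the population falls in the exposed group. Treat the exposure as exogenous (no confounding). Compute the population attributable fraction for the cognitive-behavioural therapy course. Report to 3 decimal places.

p₁ = 0.564, p₀ = 0.298.
Overall risk P(Y=1) = π·p₁ + (1−π)·p₀ = 0.1×0.564 + 0.9×0.298 = 0.3246.
Under exogeneity, PAF = [P(Y=1) − p₀] / P(Y=1).
PAF = (0.3246 − 0.298) / 0.3246 ≈ 0.0819

PAF ≈ 0.082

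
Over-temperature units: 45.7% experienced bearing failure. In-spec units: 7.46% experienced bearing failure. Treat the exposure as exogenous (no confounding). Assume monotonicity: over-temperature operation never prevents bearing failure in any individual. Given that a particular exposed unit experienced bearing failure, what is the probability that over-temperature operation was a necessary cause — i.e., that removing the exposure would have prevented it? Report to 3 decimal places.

p₁ = 0.457, p₀ = 0.0746.
Under exogeneity and monotonicity, PN = (p₁ − p₀) / p₁.
PN = (0.457 − 0.0746) / 0.457 = 0.3824 / 0.457 ≈ 0.8368

PN ≈ 0.837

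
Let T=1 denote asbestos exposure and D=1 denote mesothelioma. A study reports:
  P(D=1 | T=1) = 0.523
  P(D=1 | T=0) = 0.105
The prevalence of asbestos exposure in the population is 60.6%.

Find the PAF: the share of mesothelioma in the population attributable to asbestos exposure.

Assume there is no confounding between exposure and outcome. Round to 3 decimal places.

PAF ≈ 0.707

Let p₁ = 0.523, p₀ = 0.105.
Overall risk P(Y=1) = π·p₁ + (1−π)·p₀ = 0.606×0.523 + 0.394×0.105 = 0.35831.
Under exogeneity, PAF = [P(Y=1) − p₀] / P(Y=1).
PAF = (0.35831 − 0.105) / 0.35831 ≈ 0.7070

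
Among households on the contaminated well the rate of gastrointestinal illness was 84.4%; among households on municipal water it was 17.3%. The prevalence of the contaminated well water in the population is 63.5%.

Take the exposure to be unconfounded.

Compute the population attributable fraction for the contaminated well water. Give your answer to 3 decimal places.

PAF ≈ 0.711

p₁ = 0.844, p₀ = 0.173.
Overall risk P(Y=1) = π·p₁ + (1−π)·p₀ = 0.635×0.844 + 0.365×0.173 = 0.59909.
Under exogeneity, PAF = [P(Y=1) − p₀] / P(Y=1).
PAF = (0.59909 − 0.173) / 0.59909 ≈ 0.7112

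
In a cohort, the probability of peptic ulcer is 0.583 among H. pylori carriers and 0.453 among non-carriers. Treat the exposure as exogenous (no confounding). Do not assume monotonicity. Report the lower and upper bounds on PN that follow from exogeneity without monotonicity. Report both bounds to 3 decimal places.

Let p₁ = 0.583, p₀ = 0.453.
Under exogeneity alone the bounds on PN are max{0,(p₁−p₀)/p₁} ≤ PN ≤ min{1,(1−p₀)/p₁}.
  lower = (p₁ − p₀)/p₁ = 0.13 / 0.583 ≈ 0.2230
  upper = min{1, (1 − p₀)/p₁} = 0.547 / 0.583 ≈ 0.9383

0.223 ≤ PN ≤ 0.938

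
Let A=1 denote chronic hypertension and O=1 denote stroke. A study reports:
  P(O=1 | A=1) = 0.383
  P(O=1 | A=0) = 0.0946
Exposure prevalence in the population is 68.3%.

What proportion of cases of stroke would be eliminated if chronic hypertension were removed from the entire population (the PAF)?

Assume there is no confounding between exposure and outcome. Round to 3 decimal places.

PAF ≈ 0.676

Let p₁ = 0.383, p₀ = 0.0946.
Overall risk P(Y=1) = π·p₁ + (1−π)·p₀ = 0.683×0.383 + 0.317×0.0946 = 0.29158.
Under exogeneity, PAF = [P(Y=1) − p₀] / P(Y=1).
PAF = (0.29158 − 0.0946) / 0.29158 ≈ 0.6756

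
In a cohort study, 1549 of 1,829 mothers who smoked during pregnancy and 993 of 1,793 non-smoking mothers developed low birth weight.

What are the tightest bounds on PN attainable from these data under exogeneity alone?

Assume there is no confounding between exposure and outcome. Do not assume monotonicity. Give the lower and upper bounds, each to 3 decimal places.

p₁ = P(outcome | exposed) = 1549/1829 = 0.84691
p₀ = P(outcome | unexposed) = 993/1793 = 0.55382
Under exogeneity alone the bounds on PN are max{0,(p₁−p₀)/p₁} ≤ PN ≤ min{1,(1−p₀)/p₁}.
  lower = (p₁ − p₀)/p₁ = 0.29309 / 0.84691 ≈ 0.3461
  upper = min{1, (1 − p₀)/p₁} = 0.44618 / 0.84691 ≈ 0.5268

0.346 ≤ PN ≤ 0.527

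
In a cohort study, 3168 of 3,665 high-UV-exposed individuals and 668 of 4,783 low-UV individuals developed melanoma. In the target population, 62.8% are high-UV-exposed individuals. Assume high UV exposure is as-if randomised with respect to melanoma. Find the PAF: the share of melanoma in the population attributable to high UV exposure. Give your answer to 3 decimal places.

p₁ = P(outcome | exposed) = 3168/3665 = 0.86439
p₀ = P(outcome | unexposed) = 668/4783 = 0.13966
Overall risk P(Y=1) = π·p₁ + (1−π)·p₀ = 0.628×0.86439 + 0.372×0.13966 = 0.59479.
Under exogeneity, PAF = [P(Y=1) − p₀] / P(Y=1).
PAF = (0.59479 − 0.13966) / 0.59479 ≈ 0.7652

PAF ≈ 0.765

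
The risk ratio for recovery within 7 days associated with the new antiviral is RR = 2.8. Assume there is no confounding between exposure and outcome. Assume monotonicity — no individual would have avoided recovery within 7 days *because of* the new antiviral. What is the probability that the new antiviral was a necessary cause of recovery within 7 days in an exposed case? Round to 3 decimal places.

PN ≈ 0.643

Under exogeneity and monotonicity, PN = (RR − 1) / RR = 1 − 1/RR.
PN = (2.8 − 1) / 2.8 = 1.8 / 2.8 ≈ 0.6429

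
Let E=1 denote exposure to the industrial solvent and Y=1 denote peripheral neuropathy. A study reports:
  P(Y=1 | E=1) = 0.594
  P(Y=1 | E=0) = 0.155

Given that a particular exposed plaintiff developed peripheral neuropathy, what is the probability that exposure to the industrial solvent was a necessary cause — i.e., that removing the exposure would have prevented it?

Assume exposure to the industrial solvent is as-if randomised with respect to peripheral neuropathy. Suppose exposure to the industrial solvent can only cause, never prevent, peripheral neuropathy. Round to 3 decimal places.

Let p₁ = 0.594, p₀ = 0.155.
Under exogeneity and monotonicity, PN = (p₁ − p₀) / p₁.
PN = (0.594 − 0.155) / 0.594 = 0.439 / 0.594 ≈ 0.7391

PN ≈ 0.739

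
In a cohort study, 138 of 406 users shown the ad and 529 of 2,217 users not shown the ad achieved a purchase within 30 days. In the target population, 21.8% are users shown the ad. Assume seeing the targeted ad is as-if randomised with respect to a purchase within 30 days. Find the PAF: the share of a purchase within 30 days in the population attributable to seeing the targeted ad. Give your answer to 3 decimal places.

PAF ≈ 0.085

p₁ = P(outcome | exposed) = 138/406 = 0.3399
p₀ = P(outcome | unexposed) = 529/2217 = 0.23861
Overall risk P(Y=1) = π·p₁ + (1−π)·p₀ = 0.218×0.3399 + 0.782×0.23861 = 0.26069.
Under exogeneity, PAF = [P(Y=1) − p₀] / P(Y=1).
PAF = (0.26069 − 0.23861) / 0.26069 ≈ 0.0847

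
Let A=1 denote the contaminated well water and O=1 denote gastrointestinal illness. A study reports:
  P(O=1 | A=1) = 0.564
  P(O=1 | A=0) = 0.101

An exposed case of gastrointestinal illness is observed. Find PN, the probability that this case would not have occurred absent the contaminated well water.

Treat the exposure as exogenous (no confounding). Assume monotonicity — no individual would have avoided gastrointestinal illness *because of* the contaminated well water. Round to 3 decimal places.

PN ≈ 0.821

Let p₁ = 0.564, p₀ = 0.101.
Under exogeneity and monotonicity, PN = (p₁ − p₀) / p₁.
PN = (0.564 − 0.101) / 0.564 = 0.463 / 0.564 ≈ 0.8209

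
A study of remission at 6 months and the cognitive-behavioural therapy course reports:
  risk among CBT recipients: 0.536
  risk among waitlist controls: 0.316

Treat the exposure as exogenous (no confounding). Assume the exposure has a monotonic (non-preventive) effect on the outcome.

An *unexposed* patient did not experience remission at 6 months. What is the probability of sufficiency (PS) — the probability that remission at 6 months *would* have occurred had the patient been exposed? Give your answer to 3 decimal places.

PS ≈ 0.322

Let p₁ = 0.536, p₀ = 0.316.
Under exogeneity and monotonicity, PS = (p₁ − p₀) / (1 − p₀).
PS = (0.536 − 0.316) / (1 − 0.316) = 0.22 / 0.684 ≈ 0.3216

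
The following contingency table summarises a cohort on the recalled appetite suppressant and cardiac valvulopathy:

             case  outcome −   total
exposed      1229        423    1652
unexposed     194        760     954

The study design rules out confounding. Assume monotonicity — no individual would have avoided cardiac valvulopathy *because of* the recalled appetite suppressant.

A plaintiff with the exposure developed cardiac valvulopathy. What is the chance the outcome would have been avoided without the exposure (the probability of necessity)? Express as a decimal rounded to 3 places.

p₁ = P(outcome | exposed) = 1229/1652 = 0.74395
p₀ = P(outcome | unexposed) = 194/954 = 0.20335
Under exogeneity and monotonicity, PN = (p₁ − p₀) / p₁.
PN = (0.74395 − 0.20335) / 0.74395 = 0.54059 / 0.74395 ≈ 0.7267

PN ≈ 0.727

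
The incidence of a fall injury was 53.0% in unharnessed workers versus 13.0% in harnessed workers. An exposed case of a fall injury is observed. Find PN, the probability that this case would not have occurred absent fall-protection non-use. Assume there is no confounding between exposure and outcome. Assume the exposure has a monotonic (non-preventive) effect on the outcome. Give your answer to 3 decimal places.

PN ≈ 0.755

p₁ = 0.53, p₀ = 0.13.
Under exogeneity and monotonicity, PN = (p₁ − p₀) / p₁.
PN = (0.53 − 0.13) / 0.53 = 0.4 / 0.53 ≈ 0.7547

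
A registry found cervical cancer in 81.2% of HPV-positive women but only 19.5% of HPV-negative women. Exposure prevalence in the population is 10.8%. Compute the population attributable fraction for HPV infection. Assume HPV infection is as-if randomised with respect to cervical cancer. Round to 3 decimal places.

p₁ = 0.812, p₀ = 0.195.
Overall risk P(Y=1) = π·p₁ + (1−π)·p₀ = 0.108×0.812 + 0.892×0.195 = 0.26164.
Under exogeneity, PAF = [P(Y=1) − p₀] / P(Y=1).
PAF = (0.26164 − 0.195) / 0.26164 ≈ 0.2547

PAF ≈ 0.255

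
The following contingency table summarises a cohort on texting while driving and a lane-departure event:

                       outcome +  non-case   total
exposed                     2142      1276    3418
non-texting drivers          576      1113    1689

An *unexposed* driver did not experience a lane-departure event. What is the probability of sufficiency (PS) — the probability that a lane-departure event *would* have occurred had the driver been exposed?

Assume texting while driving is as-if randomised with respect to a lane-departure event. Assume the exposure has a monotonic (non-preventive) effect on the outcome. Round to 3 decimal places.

PS ≈ 0.433

p₁ = P(outcome | exposed) = 2142/3418 = 0.62668
p₀ = P(outcome | unexposed) = 576/1689 = 0.34103
Under exogeneity and monotonicity, PS = (p₁ − p₀) / (1 − p₀).
PS = (0.62668 − 0.34103) / (1 − 0.34103) = 0.28565 / 0.65897 ≈ 0.4335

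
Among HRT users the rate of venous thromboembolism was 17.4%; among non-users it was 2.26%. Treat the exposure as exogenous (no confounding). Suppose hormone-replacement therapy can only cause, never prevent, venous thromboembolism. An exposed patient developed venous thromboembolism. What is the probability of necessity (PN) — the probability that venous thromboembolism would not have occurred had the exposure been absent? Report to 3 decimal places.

p₁ = 0.174, p₀ = 0.0226.
Under exogeneity and monotonicity, PN = (p₁ − p₀) / p₁.
PN = (0.174 − 0.0226) / 0.174 = 0.1514 / 0.174 ≈ 0.8701

PN ≈ 0.870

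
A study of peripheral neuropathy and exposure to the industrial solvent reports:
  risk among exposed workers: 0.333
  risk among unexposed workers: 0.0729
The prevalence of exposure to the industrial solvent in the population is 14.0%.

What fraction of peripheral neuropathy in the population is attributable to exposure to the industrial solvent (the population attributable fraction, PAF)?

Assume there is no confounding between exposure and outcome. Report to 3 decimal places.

Let p₁ = 0.333, p₀ = 0.0729.
Overall risk P(Y=1) = π·p₁ + (1−π)·p₀ = 0.14×0.333 + 0.86×0.0729 = 0.10931.
Under exogeneity, PAF = [P(Y=1) − p₀] / P(Y=1).
PAF = (0.10931 − 0.0729) / 0.10931 ≈ 0.3331

PAF ≈ 0.333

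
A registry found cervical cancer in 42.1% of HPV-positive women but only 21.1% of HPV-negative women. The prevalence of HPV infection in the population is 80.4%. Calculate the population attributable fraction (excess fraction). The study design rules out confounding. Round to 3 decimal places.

p₁ = 0.421, p₀ = 0.211.
Overall risk P(Y=1) = π·p₁ + (1−π)·p₀ = 0.804×0.421 + 0.196×0.211 = 0.37984.
Under exogeneity, PAF = [P(Y=1) − p₀] / P(Y=1).
PAF = (0.37984 − 0.211) / 0.37984 ≈ 0.4445

PAF ≈ 0.445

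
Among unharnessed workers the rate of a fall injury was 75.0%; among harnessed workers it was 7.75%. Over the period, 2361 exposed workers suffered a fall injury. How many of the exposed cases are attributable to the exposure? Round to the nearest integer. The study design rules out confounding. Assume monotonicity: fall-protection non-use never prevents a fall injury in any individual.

p₁ = 0.75, p₀ = 0.0775.
PN = (p₁ − p₀)/p₁ = (0.75 − 0.0775) / 0.75 ≈ 0.89667.
Attributable cases ≈ PN × (exposed cases) = 0.89667 × 2361 ≈ 2117.03.

about 2117 cases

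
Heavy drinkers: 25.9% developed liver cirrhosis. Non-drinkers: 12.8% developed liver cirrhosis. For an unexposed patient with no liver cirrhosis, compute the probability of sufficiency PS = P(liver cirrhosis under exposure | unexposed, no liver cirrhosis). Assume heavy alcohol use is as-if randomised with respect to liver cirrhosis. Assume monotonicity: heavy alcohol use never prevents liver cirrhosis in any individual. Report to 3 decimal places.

p₁ = 0.259, p₀ = 0.128.
Under exogeneity and monotonicity, PS = (p₁ − p₀) / (1 − p₀).
PS = (0.259 − 0.128) / (1 − 0.128) = 0.131 / 0.872 ≈ 0.1502

PS ≈ 0.150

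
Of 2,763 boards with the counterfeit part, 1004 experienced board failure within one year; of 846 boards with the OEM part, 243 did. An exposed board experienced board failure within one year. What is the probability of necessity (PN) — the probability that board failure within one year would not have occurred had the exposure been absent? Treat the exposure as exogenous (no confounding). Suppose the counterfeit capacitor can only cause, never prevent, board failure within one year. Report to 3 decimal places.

p₁ = P(outcome | exposed) = 1004/2763 = 0.36337
p₀ = P(outcome | unexposed) = 243/846 = 0.28723
Under exogeneity and monotonicity, PN = (p₁ − p₀) / p₁.
PN = (0.36337 − 0.28723) / 0.36337 = 0.076139 / 0.36337 ≈ 0.2095

PN ≈ 0.210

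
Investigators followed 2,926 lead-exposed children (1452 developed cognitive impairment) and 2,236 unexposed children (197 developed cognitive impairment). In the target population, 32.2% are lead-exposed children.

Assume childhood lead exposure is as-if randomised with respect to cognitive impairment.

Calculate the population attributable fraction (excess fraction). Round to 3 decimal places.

PAF ≈ 0.599

p₁ = P(outcome | exposed) = 1452/2926 = 0.49624
p₀ = P(outcome | unexposed) = 197/2236 = 0.088104
Overall risk P(Y=1) = π·p₁ + (1−π)·p₀ = 0.322×0.49624 + 0.678×0.088104 = 0.21952.
Under exogeneity, PAF = [P(Y=1) − p₀] / P(Y=1).
PAF = (0.21952 − 0.088104) / 0.21952 ≈ 0.5987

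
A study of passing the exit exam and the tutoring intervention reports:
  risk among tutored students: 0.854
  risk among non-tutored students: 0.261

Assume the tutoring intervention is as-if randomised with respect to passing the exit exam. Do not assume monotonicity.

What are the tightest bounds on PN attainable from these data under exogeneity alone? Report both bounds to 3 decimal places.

0.694 ≤ PN ≤ 0.865

Let p₁ = 0.854, p₀ = 0.261.
Under exogeneity alone the bounds on PN are max{0,(p₁−p₀)/p₁} ≤ PN ≤ min{1,(1−p₀)/p₁}.
  lower = (p₁ − p₀)/p₁ = 0.593 / 0.854 ≈ 0.6944
  upper = min{1, (1 − p₀)/p₁} = 0.739 / 0.854 ≈ 0.8653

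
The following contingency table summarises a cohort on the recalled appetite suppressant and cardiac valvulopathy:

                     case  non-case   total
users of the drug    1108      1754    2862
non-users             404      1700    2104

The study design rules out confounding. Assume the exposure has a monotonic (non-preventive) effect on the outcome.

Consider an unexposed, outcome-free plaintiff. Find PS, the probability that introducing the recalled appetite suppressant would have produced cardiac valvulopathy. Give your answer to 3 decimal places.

PS ≈ 0.241

p₁ = P(outcome | exposed) = 1108/2862 = 0.38714
p₀ = P(outcome | unexposed) = 404/2104 = 0.19202
Under exogeneity and monotonicity, PS = (p₁ − p₀)/(1 − p₀).
PS = (0.38714 − 0.19202) / 0.80798 ≈ 0.2415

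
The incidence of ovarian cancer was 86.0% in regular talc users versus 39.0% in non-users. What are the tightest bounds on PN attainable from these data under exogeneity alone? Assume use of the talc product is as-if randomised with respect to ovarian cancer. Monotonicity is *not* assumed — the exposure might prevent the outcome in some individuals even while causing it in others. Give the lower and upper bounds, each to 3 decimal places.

p₁ = 0.86, p₀ = 0.39.
Under exogeneity alone the bounds on PN are max{0,(p₁−p₀)/p₁} ≤ PN ≤ min{1,(1−p₀)/p₁}.
  lower = (p₁ − p₀)/p₁ = 0.47 / 0.86 ≈ 0.5465
  upper = min{1, (1 − p₀)/p₁} = 0.61 / 0.86 ≈ 0.7093

0.547 ≤ PN ≤ 0.709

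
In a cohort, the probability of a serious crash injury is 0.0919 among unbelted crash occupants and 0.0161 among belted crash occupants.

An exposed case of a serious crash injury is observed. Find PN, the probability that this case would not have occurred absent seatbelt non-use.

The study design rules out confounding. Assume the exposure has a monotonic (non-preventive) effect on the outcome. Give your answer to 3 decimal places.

Let p₁ = 0.0919, p₀ = 0.0161.
Under exogeneity and monotonicity, PN = (p₁ − p₀) / p₁.
PN = (0.0919 − 0.0161) / 0.0919 = 0.0758 / 0.0919 ≈ 0.8248

PN ≈ 0.825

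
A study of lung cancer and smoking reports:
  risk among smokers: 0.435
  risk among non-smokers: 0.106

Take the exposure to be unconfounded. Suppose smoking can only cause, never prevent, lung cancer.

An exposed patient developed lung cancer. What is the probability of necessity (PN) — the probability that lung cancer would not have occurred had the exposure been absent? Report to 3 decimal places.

PN ≈ 0.756

Let p₁ = 0.435, p₀ = 0.106.
Under exogeneity and monotonicity, PN = (p₁ − p₀) / p₁.
PN = (0.435 − 0.106) / 0.435 = 0.329 / 0.435 ≈ 0.7563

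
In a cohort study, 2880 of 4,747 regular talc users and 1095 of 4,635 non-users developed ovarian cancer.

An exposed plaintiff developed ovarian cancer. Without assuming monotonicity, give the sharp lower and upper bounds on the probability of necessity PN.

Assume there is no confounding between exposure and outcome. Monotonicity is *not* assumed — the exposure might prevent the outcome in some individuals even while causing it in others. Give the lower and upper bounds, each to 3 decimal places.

p₁ = P(outcome | exposed) = 2880/4747 = 0.6067
p₀ = P(outcome | unexposed) = 1095/4635 = 0.23625
Under exogeneity alone the bounds on PN are max{0,(p₁−p₀)/p₁} ≤ PN ≤ min{1,(1−p₀)/p₁}.
  lower = (p₁ − p₀)/p₁ = 0.37045 / 0.6067 ≈ 0.6106
  upper = min{1, (1 − p₀)/p₁} = 0.76375 / 0.6067 ≈ 1.2589 → capped at 1

0.611 ≤ PN ≤ 1.000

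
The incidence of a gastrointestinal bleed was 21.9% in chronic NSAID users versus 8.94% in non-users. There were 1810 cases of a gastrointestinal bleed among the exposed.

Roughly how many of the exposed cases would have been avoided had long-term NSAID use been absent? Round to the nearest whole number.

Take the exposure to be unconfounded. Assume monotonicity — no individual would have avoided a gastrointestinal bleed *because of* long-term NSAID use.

p₁ = 0.219, p₀ = 0.0894.
PN = (p₁ − p₀)/p₁ = (0.219 − 0.0894) / 0.219 ≈ 0.59178.
Attributable cases ≈ PN × (exposed cases) = 0.59178 × 1810 ≈ 1071.12.

about 1071 cases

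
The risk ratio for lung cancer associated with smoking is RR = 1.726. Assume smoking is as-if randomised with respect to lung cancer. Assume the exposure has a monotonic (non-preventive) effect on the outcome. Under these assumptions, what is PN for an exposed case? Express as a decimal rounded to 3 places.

PN ≈ 0.421

Under exogeneity and monotonicity, PN = (RR − 1) / RR = 1 − 1/RR.
PN = (1.726 − 1) / 1.726 = 0.726 / 1.726 ≈ 0.4206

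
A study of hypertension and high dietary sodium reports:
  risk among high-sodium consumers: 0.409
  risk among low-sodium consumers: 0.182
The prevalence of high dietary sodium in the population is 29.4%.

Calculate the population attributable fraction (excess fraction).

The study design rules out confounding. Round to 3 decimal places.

Let p₁ = 0.409, p₀ = 0.182.
Overall risk P(Y=1) = π·p₁ + (1−π)·p₀ = 0.294×0.409 + 0.706×0.182 = 0.24874.
Under exogeneity, PAF = [P(Y=1) − p₀] / P(Y=1).
PAF = (0.24874 − 0.182) / 0.24874 ≈ 0.2683

PAF ≈ 0.268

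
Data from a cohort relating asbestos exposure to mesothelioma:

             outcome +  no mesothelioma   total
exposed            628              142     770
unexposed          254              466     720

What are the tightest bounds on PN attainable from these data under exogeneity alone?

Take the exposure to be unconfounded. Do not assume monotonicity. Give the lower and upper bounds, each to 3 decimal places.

0.567 ≤ PN ≤ 0.794

p₁ = P(outcome | exposed) = 628/770 = 0.81558
p₀ = P(outcome | unexposed) = 254/720 = 0.35278
Under exogeneity alone the bounds on PN are max{0,(p₁−p₀)/p₁} ≤ PN ≤ min{1,(1−p₀)/p₁}.
  lower = (p₁ − p₀)/p₁ = 0.46281 / 0.81558 ≈ 0.5675
  upper = min{1, (1 − p₀)/p₁} = 0.64722 / 0.81558 ≈ 0.7936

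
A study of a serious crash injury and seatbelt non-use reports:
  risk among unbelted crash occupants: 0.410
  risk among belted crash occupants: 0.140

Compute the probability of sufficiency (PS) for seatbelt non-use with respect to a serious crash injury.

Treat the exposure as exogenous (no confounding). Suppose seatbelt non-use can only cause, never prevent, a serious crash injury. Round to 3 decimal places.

Let p₁ = 0.41, p₀ = 0.14.
Under exogeneity and monotonicity, PS = (p₁ − p₀) / (1 − p₀).
PS = (0.41 − 0.14) / (1 − 0.14) = 0.27 / 0.86 ≈ 0.3140

PS ≈ 0.314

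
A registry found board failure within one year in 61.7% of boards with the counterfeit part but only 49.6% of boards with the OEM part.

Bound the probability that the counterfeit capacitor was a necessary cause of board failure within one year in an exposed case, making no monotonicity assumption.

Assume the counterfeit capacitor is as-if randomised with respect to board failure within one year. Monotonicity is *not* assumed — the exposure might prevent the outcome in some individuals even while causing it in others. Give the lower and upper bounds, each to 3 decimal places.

p₁ = 0.617, p₀ = 0.496.
Under exogeneity alone the bounds on PN are max{0,(p₁−p₀)/p₁} ≤ PN ≤ min{1,(1−p₀)/p₁}.
  lower = (p₁ − p₀)/p₁ = 0.121 / 0.617 ≈ 0.1961
  upper = min{1, (1 − p₀)/p₁} = 0.504 / 0.617 ≈ 0.8169

0.196 ≤ PN ≤ 0.817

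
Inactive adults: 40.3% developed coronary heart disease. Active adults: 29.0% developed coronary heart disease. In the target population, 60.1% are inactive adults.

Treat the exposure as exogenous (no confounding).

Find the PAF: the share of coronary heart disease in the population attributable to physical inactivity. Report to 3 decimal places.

p₁ = 0.403, p₀ = 0.29.
Overall risk P(Y=1) = π·p₁ + (1−π)·p₀ = 0.601×0.403 + 0.399×0.29 = 0.35791.
Under exogeneity, PAF = [P(Y=1) − p₀] / P(Y=1).
PAF = (0.35791 − 0.29) / 0.35791 ≈ 0.1897

PAF ≈ 0.190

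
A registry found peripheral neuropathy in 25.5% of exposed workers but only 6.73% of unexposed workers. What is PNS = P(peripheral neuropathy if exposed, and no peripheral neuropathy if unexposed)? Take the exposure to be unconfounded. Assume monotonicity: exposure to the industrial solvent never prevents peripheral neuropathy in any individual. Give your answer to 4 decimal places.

PNS ≈ 0.1877

p₁ = 0.255, p₀ = 0.0673.
Under exogeneity and monotonicity, PNS = p₁ − p₀.
PNS = 0.255 − 0.0673 = 0.1877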